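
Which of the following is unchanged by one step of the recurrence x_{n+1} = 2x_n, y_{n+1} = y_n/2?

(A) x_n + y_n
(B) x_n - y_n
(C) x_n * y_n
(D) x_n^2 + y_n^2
C

For the recurrence x_{n+1} = 2x_n, y_{n+1} = y_n/2:

x_{n+1} * y_{n+1} = (2x_n) * (y_n/2) = x_n * y_n
The product is conserved.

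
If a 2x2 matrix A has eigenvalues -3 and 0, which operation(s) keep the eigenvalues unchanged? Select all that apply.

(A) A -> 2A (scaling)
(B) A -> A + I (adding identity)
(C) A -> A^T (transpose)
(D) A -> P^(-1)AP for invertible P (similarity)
C and D

Eigenvalues are preserved by:
1. Similarity transformations: A -> P^(-1)AP (same characteristic polynomial)
2. Transpose: A^T has the same eigenvalues as A

Eigenvalues are NOT preserved by:
- Adding identity: eigenvalues become -3+1, 0+1
- Scaling: eigenvalues become -6, 0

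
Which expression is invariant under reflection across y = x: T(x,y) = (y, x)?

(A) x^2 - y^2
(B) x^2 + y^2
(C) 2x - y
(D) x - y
B

The map is reflection across y = x: T(x,y) = (y, x).
Substitute the transformed coordinates into each option and compare with the original:
(A) x^2 - y^2  ->  (y)^2 - (x)^2 = -x^2 + y^2   [differs from x^2 - y^2: not invariant]
(B) x^2 + y^2  ->  (y)^2 + (x)^2 = x^2 + y^2   [equals x^2 + y^2: invariant]
(C) 2x - y  ->  2(y) - (x) = -x + 2y   [differs from 2x - y: not invariant]
(D) x - y  ->  (y) - (x) = -x + y   [differs from x - y: not invariant]

Only option (B), x^2 + y^2, is unchanged by the transformation.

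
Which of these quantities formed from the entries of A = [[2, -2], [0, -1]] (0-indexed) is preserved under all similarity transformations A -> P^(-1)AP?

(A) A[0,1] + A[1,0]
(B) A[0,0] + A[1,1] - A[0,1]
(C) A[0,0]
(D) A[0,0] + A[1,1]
D

A[0,0] + A[1,1] is the trace of A. By the cyclic property of the trace, tr(P^(-1)AP) = tr(APP^(-1)) = tr(A), so it is the same for every matrix similar to A.

The other combinations are not similarity invariants. For example, take P = [[2, 1], [1, 1]] (det P = 1), so P^(-1) = [[1, -1], [-1, 2]] and
B = P^(-1)AP = [[3, 1], [-4, -2]].
Evaluating each option on A and on B:
(A) A[0,1] + A[1,0]: -2 for A, -3 for B -> changes
(B) A[0,0] + A[1,1] - A[0,1]: 3 for A, 0 for B -> changes
(C) A[0,0]: 2 for A, 3 for B -> changes
(D) A[0,0] + A[1,1]: 1 for A, 1 for B -> unchanged

Only (D) A[0,0] + A[1,1] = 1 survives (and it does so for every P, not just this one), so it is the invariant.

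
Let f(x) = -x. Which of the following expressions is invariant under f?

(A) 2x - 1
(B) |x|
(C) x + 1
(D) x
B

For f(x) = -x:
Applying f replaces x by -x. Since |-x| = |x|, the absolute value is unchanged by f, whereas x -> -x, 2x - 1 -> -2x - 1 and x + 1 -> -x + 1 all change.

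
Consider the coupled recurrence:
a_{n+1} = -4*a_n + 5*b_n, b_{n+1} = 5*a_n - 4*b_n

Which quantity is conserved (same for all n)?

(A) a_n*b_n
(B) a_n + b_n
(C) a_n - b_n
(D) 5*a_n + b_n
B

Replace a_n by a_{n+1} = -4*a_n + 5*b_n and b_n by b_{n+1} = 5*a_n - 4*b_n in each option and simplify:
(A) a_n*b_n  ->  (-4*a_n + 5*b_n)*(5*a_n - 4*b_n) = -20*a_n^2 + 41*a_n*b_n - 20*b_n^2   [not conserved]
(B) a_n + b_n  ->  (-4*a_n + 5*b_n) + (5*a_n - 4*b_n) = a_n + b_n   [conserved]
(C) a_n - b_n  ->  (-4*a_n + 5*b_n) - (5*a_n - 4*b_n) = -9*a_n + 9*b_n   [not conserved]
(D) 5*a_n + b_n  ->  5*(-4*a_n + 5*b_n) + (5*a_n - 4*b_n) = -15*a_n + 21*b_n   [not conserved]

Only (B) a_n + b_n returns to itself after one step, so it is the conserved quantity.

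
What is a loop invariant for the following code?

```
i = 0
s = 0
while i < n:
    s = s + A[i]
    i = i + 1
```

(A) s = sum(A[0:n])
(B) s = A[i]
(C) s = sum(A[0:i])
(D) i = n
C

A loop invariant must hold before the first iteration and be re-established by every execution of the body.

(C) s = sum(A[0:i]): Initially i = 0 and s = 0 = sum of the empty slice A[0:0]. If s = sum(A[0:i]) holds at the top of an iteration, the body sets s to sum(A[0:i]) + A[i] = sum(A[0:i+1]) and then i to i+1, so s = sum(A[0:i]) holds again. At exit i = n, giving s = sum(A[0:n]).

The other options fail:
(A) s = sum(A[0:n]): false before the loop (s = 0, not the full sum) -- it only becomes true at exit.
(B) s = A[i]: after the first iteration s = A[0] but i = 1, so s = A[i] compares s with the wrong element (and fails in general).
(D) i = n: false initially (i = 0); it is the exit condition, not an invariant.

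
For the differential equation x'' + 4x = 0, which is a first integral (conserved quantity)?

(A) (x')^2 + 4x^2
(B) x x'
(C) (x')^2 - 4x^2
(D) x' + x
A

A first integral I satisfies dI/dt = 0 along every solution. Differentiate each option and use the equation of motion:
(A) d/dt[(x')^2 + 4x^2] = 2x'x'' + 8x x' = 2x'(-4x) + 8x x' = 0
(B) d/dt[x x'] = (x')^2 + x x'' = (x')^2 - 4x^2, not identically 0
(C) d/dt[(x')^2 - 4x^2] = 2x'x'' - 8x x' = -16x x', not identically 0
(D) d/dt[x' + x] = x'' + x' = -4x + x', not identically 0

Only (A) has zero time-derivative. So the energy-like quantity (x')^2 + 4x^2 is the first integral.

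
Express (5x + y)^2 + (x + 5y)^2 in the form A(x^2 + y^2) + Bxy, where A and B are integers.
26(x^2 + y^2) + 20xy

Expanding: (5x + y)^2 = 25x^2 + 10xy + y^2
(x + 5y)^2 = x^2 + 10xy + 25y^2
Sum = (25+1)(x^2+y^2) + 20xy = 26(x^2 + y^2) + 20xy
This is symmetric in x and y.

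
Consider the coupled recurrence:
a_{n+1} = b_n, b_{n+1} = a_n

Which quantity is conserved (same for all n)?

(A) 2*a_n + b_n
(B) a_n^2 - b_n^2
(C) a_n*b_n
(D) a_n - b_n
C

Replace a_n by a_{n+1} = b_n and b_n by b_{n+1} = a_n in each option and simplify:
(A) 2*a_n + b_n  ->  2*(b_n) + (a_n) = a_n + 2*b_n   [not conserved]
(B) a_n^2 - b_n^2  ->  (b_n)^2 - (a_n)^2 = -a_n^2 + b_n^2   [not conserved]
(C) a_n*b_n  ->  (b_n)*(a_n) = a_n*b_n   [conserved]
(D) a_n - b_n  ->  (b_n) - (a_n) = -a_n + b_n   [not conserved]

Only (C) a_n*b_n returns to itself after one step, so it is the conserved quantity.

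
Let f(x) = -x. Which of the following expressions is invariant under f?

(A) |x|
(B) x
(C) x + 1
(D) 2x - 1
A

For f(x) = -x:
Applying f replaces x by -x. Since |-x| = |x|, the absolute value is unchanged by f, whereas x -> -x, 2x - 1 -> -2x - 1 and x + 1 -> -x + 1 all change.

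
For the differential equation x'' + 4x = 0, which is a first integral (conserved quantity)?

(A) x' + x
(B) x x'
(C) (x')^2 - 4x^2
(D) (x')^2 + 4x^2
D

A first integral I satisfies dI/dt = 0 along every solution. Differentiate each option and use the equation of motion:
(A) d/dt[x' + x] = x'' + x' = -4x + x', not identically 0
(B) d/dt[x x'] = (x')^2 + x x'' = (x')^2 - 4x^2, not identically 0
(C) d/dt[(x')^2 - 4x^2] = 2x'x'' - 8x x' = -16x x', not identically 0
(D) d/dt[(x')^2 + 4x^2] = 2x'x'' + 8x x' = 2x'(-4x) + 8x x' = 0

Only (D) has zero time-derivative. So the energy-like quantity (x')^2 + 4x^2 is the first integral.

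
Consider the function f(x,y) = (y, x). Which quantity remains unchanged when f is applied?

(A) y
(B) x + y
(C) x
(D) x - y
B

For f(x,y) = (y, x):
After applying f: x' = y, y' = x. So x' + y' = y + x = x + y.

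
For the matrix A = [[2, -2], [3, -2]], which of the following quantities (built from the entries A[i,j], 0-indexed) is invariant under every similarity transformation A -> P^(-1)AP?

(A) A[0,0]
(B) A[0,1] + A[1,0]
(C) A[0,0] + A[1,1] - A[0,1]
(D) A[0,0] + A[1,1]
D

A[0,0] + A[1,1] is the trace of A. By the cyclic property of the trace, tr(P^(-1)AP) = tr(APP^(-1)) = tr(A), so it is the same for every matrix similar to A.

The other combinations are not similarity invariants. For example, take P = [[2, 1], [1, 1]] (det P = 1), so P^(-1) = [[1, -1], [-1, 2]] and
B = P^(-1)AP = [[-2, -1], [6, 2]].
Evaluating each option on A and on B:
(A) A[0,0]: 2 for A, -2 for B -> changes
(B) A[0,1] + A[1,0]: 1 for A, 5 for B -> changes
(C) A[0,0] + A[1,1] - A[0,1]: 2 for A, 1 for B -> changes
(D) A[0,0] + A[1,1]: 0 for A, 0 for B -> unchanged

Only (D) A[0,0] + A[1,1] = 0 survives (and it does so for every P, not just this one), so it is the invariant.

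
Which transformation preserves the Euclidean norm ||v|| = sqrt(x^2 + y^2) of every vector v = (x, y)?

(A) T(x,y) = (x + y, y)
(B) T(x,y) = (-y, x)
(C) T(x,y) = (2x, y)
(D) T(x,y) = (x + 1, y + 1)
B

A transformation preserves a norm if ||T(v)|| = ||v|| for every v; a single vector where the norm changes rules an option out.

(A) T(x,y) = (x + y, y): v = (0, 1) has norm sqrt((0)^2 + (1)^2) = 1, but T(v) = (1, 1) has norm sqrt(2) -- not preserved.
(B) T(x,y) = (-y, x): preserves the norm -- it is an orthogonal map (a rotation/reflection), and (-y)^2 + (x)^2 simplifies to x^2 + y^2.
(C) T(x,y) = (2x, y): v = (1, 0) has norm sqrt((1)^2 + (0)^2) = 1, but T(v) = (2, 0) has norm 2 -- not preserved.
(D) T(x,y) = (x + 1, y + 1): v = (1, 0) has norm sqrt((1)^2 + (0)^2) = 1, but T(v) = (2, 1) has norm sqrt(5) -- not preserved.

Therefore the answer is (B).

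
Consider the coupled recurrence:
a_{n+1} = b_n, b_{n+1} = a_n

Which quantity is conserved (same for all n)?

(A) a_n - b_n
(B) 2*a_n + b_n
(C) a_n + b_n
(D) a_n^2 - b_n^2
C

Replace a_n by a_{n+1} = b_n and b_n by b_{n+1} = a_n in each option and simplify:
(A) a_n - b_n  ->  (b_n) - (a_n) = -a_n + b_n   [not conserved]
(B) 2*a_n + b_n  ->  2*(b_n) + (a_n) = a_n + 2*b_n   [not conserved]
(C) a_n + b_n  ->  (b_n) + (a_n) = a_n + b_n   [conserved]
(D) a_n^2 - b_n^2  ->  (b_n)^2 - (a_n)^2 = -a_n^2 + b_n^2   [not conserved]

Only (C) a_n + b_n returns to itself after one step, so it is the conserved quantity.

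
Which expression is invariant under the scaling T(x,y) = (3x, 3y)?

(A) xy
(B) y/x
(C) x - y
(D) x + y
B

Under the uniform scaling T(x,y) = (3x, 3y):
Substitute the transformed coordinates into each option and compare with the original:
(A) xy  ->  (3x)(3y) = 9xy   [differs from xy: not invariant]
(B) y/x  ->  (3y)/(3x) = y/x   [equals y/x: invariant]
(C) x - y  ->  (3x) - (3y) = 3x - 3y   [differs from x - y: not invariant]
(D) x + y  ->  (3x) + (3y) = 3x + 3y   [differs from x + y: not invariant]

Only option (B), y/x, is unchanged by the transformation.
The common factor 3 cancels in a ratio of coordinates, while sums, products and sums of squares pick up factors of 3 or 9.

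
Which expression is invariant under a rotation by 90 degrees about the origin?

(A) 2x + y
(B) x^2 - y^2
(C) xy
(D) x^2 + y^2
D

A rotation by 90 degrees sends (x, y) to (-y, x).
Substitute the transformed coordinates into each option and compare with the original:
(A) 2x + y  ->  2(-y) + (x) = x - 2y   [differs from 2x + y: not invariant]
(B) x^2 - y^2  ->  (-y)^2 - (x)^2 = -x^2 + y^2   [differs from x^2 - y^2: not invariant]
(C) xy  ->  (-y)(x) = -xy   [differs from xy: not invariant]
(D) x^2 + y^2  ->  (-y)^2 + (x)^2 = x^2 + y^2   [equals x^2 + y^2: invariant]

Only option (D), x^2 + y^2, is unchanged by the transformation.
Geometrically, x^2 + y^2 is the squared distance from the origin, which every rotation about the origin preserves.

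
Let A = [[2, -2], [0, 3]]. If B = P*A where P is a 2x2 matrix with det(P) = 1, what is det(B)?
6

By the multiplicative property of determinants, det(B) = det(P*A) = det(P) * det(A) = det(A),
so the determinant is invariant under multiplication by any determinant-1 matrix; we just need det(A).

det(A) = (2)(3) - (-2)(0) = 6 - 0 = 6

Therefore det(B) = 1 * 6 = 6.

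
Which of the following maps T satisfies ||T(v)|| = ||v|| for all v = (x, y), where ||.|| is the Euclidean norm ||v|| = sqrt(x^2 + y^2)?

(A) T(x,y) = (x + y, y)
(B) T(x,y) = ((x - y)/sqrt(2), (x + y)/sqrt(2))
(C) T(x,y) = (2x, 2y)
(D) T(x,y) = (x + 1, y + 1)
B

A transformation preserves a norm if ||T(v)|| = ||v|| for every v; a single vector where the norm changes rules an option out.

(A) T(x,y) = (x + y, y): v = (0, 1) has norm sqrt((0)^2 + (1)^2) = 1, but T(v) = (1, 1) has norm sqrt(2) -- not preserved.
(B) T(x,y) = ((x - y)/sqrt(2), (x + y)/sqrt(2)): preserves the norm -- it is an orthogonal map (a rotation/reflection), and (sqrt(2)(x - y)/2)^2 + (sqrt(2)(x + y)/2)^2 simplifies to x^2 + y^2.
(C) T(x,y) = (2x, 2y): v = (1, 0) has norm sqrt((1)^2 + (0)^2) = 1, but T(v) = (2, 0) has norm 2 -- not preserved.
(D) T(x,y) = (x + 1, y + 1): v = (1, 0) has norm sqrt((1)^2 + (0)^2) = 1, but T(v) = (2, 1) has norm sqrt(5) -- not preserved.

Therefore the answer is (B).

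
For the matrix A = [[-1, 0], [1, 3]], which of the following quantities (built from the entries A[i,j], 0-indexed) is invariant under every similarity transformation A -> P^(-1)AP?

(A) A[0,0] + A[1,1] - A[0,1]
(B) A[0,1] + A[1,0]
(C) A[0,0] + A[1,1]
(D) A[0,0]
C

A[0,0] + A[1,1] is the trace of A. By the cyclic property of the trace, tr(P^(-1)AP) = tr(APP^(-1)) = tr(A), so it is the same for every matrix similar to A.

The other combinations are not similarity invariants. For example, take P = [[1, -1], [0, 1]] (det P = 1), so P^(-1) = [[1, 1], [0, 1]] and
B = P^(-1)AP = [[0, 3], [1, 2]].
Evaluating each option on A and on B:
(A) A[0,0] + A[1,1] - A[0,1]: 2 for A, -1 for B -> changes
(B) A[0,1] + A[1,0]: 1 for A, 4 for B -> changes
(C) A[0,0] + A[1,1]: 2 for A, 2 for B -> unchanged
(D) A[0,0]: -1 for A, 0 for B -> changes

Only (C) A[0,0] + A[1,1] = 2 survives (and it does so for every P, not just this one), so it is the invariant.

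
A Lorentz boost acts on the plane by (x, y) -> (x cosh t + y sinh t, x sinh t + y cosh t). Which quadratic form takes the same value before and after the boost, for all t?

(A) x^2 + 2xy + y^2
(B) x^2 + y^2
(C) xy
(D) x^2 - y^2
D

Write x' = x cosh t + y sinh t, y' = x sinh t + y cosh t and substitute into each option:
(A) x^2 + 2xy + y^2: (x' + y')^2 with x' + y' = (x + y)(cosh t + sinh t) = (x + y)e^t, so it becomes (x + y)^2 e^(2t)   [not invariant for t != 0]
(B) x^2 + y^2: (x cosh t + y sinh t)^2 + (x sinh t + y cosh t)^2 = (x^2 + y^2)(cosh^2 t + sinh^2 t) + 4xy sinh t cosh t = (x^2 + y^2) cosh 2t + 2xy sinh 2t   [not invariant for t != 0]
(C) xy: (x cosh t + y sinh t)(x sinh t + y cosh t) = xy(cosh^2 t + sinh^2 t) + (x^2 + y^2) sinh t cosh t = xy cosh 2t + (x^2 + y^2)(sinh 2t)/2   [not invariant for t != 0]
(D) x^2 - y^2: (x cosh t + y sinh t)^2 - (x sinh t + y cosh t)^2 = x^2(cosh^2 t - sinh^2 t) + 2xy(cosh t sinh t - sinh t cosh t) + y^2(sinh^2 t - cosh^2 t) = x^2 - y^2   [invariant, using cosh^2 t - sinh^2 t = 1]

Only (D) x^2 - y^2 is unchanged; it is the Minkowski form preserved by Lorentz boosts, just as x^2 + y^2 is preserved by ordinary rotations.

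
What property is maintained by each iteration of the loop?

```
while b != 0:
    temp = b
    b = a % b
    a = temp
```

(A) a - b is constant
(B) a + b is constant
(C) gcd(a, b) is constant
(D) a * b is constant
C

A loop invariant must hold before the first iteration and be re-established by every execution of the body.

(C) gcd(a, b) is constant: One iteration replaces (a, b) by (b, a mod b). Since a mod b = a - q*b for an integer q, any common divisor of a and b divides b and a mod b, and conversely; hence gcd(b, a mod b) = gcd(a, b). For instance (34, 10) -> (10, 4) keeps gcd = 2. At exit b = 0 and a = gcd of the original inputs.

The other options fail:
(A) a - b is constant: e.g. (a, b) = (34, 10) -> (10, 4): the difference goes from 24 to 6.
(B) a + b is constant: e.g. (a, b) = (34, 10) -> (10, 4): the sum goes from 44 to 14.
(D) a * b is constant: e.g. (a, b) = (34, 10) -> (10, 4): the product goes from 340 to 40.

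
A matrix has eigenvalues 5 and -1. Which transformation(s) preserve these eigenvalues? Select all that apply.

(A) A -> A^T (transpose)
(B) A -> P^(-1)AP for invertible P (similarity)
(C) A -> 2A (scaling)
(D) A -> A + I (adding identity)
A and B

Eigenvalues are preserved by:
1. Similarity transformations: A -> P^(-1)AP (same characteristic polynomial)
2. Transpose: A^T has the same eigenvalues as A

Eigenvalues are NOT preserved by:
- Adding identity: eigenvalues become 5+1, -1+1
- Scaling: eigenvalues become 10, -2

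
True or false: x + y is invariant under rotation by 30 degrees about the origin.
False

Applying rotation by 30 degrees: x' = x*cos(30 degrees) - y*sin(30 degrees) = sqrt(3)x/2 - y/2, y' = x*sin(30 degrees) + y*cos(30 degrees) = x/2 + sqrt(3)y/2

Substituting into x + y:
(sqrt(3)x/2 - y/2) + (x/2 + sqrt(3)y/2)
= x/2 + sqrt(3)x/2 - y/2 + sqrt(3)y/2

This differs from the original expression x + y, so it is NOT invariant.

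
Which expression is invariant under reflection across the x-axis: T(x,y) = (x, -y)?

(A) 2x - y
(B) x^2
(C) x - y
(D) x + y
B

The map is reflection across the x-axis: T(x,y) = (x, -y).
Substitute the transformed coordinates into each option and compare with the original:
(A) 2x - y  ->  2(x) - (-y) = 2x + y   [differs from 2x - y: not invariant]
(B) x^2  ->  (x)^2 = x^2   [equals x^2: invariant]
(C) x - y  ->  (x) - (-y) = x + y   [differs from x - y: not invariant]
(D) x + y  ->  (x) + (-y) = x - y   [differs from x + y: not invariant]

Only option (B), x^2, is unchanged by the transformation.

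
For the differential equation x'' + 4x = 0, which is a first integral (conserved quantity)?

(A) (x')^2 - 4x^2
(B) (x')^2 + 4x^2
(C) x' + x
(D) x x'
B

A first integral I satisfies dI/dt = 0 along every solution. Differentiate each option and use the equation of motion:
(A) d/dt[(x')^2 - 4x^2] = 2x'x'' - 8x x' = -16x x', not identically 0
(B) d/dt[(x')^2 + 4x^2] = 2x'x'' + 8x x' = 2x'(-4x) + 8x x' = 0
(C) d/dt[x' + x] = x'' + x' = -4x + x', not identically 0
(D) d/dt[x x'] = (x')^2 + x x'' = (x')^2 - 4x^2, not identically 0

Only (B) has zero time-derivative. So the energy-like quantity (x')^2 + 4x^2 is the first integral.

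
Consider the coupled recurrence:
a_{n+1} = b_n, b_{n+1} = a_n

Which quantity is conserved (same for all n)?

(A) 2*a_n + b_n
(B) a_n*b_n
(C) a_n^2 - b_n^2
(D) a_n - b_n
B

Replace a_n by a_{n+1} = b_n and b_n by b_{n+1} = a_n in each option and simplify:
(A) 2*a_n + b_n  ->  2*(b_n) + (a_n) = a_n + 2*b_n   [not conserved]
(B) a_n*b_n  ->  (b_n)*(a_n) = a_n*b_n   [conserved]
(C) a_n^2 - b_n^2  ->  (b_n)^2 - (a_n)^2 = -a_n^2 + b_n^2   [not conserved]
(D) a_n - b_n  ->  (b_n) - (a_n) = -a_n + b_n   [not conserved]

Only (B) a_n*b_n returns to itself after one step, so it is the conserved quantity.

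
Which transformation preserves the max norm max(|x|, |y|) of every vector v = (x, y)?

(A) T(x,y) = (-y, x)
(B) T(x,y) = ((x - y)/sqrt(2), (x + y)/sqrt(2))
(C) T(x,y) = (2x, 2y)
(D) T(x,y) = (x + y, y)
A

A transformation preserves a norm if ||T(v)|| = ||v|| for every v; a single vector where the norm changes rules an option out.

(A) T(x,y) = (-y, x): preserves the norm -- it only permutes the coordinates and/or flips signs, which leaves max(|x|, |y|) unchanged.
(B) T(x,y) = ((x - y)/sqrt(2), (x + y)/sqrt(2)): v = (1, 0) has norm max(|1|, |0|) = 1, but T(v) = (sqrt(2)/2, sqrt(2)/2) has norm sqrt(2)/2 -- not preserved.
(C) T(x,y) = (2x, 2y): v = (1, 0) has norm max(|1|, |0|) = 1, but T(v) = (2, 0) has norm 2 -- not preserved.
(D) T(x,y) = (x + y, y): v = (1, 1) has norm max(|1|, |1|) = 1, but T(v) = (2, 1) has norm 2 -- not preserved.

Therefore the answer is (A).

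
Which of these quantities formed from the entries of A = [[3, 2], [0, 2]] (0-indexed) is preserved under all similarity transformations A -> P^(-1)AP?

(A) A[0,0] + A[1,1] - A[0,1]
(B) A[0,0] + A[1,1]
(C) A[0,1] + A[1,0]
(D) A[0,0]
B

A[0,0] + A[1,1] is the trace of A. By the cyclic property of the trace, tr(P^(-1)AP) = tr(APP^(-1)) = tr(A), so it is the same for every matrix similar to A.

The other combinations are not similarity invariants. For example, take P = [[2, 1], [1, 1]] (det P = 1), so P^(-1) = [[1, -1], [-1, 2]] and
B = P^(-1)AP = [[6, 3], [-4, -1]].
Evaluating each option on A and on B:
(A) A[0,0] + A[1,1] - A[0,1]: 3 for A, 2 for B -> changes
(B) A[0,0] + A[1,1]: 5 for A, 5 for B -> unchanged
(C) A[0,1] + A[1,0]: 2 for A, -1 for B -> changes
(D) A[0,0]: 3 for A, 6 for B -> changes

Only (B) A[0,0] + A[1,1] = 5 survives (and it does so for every P, not just this one), so it is the invariant.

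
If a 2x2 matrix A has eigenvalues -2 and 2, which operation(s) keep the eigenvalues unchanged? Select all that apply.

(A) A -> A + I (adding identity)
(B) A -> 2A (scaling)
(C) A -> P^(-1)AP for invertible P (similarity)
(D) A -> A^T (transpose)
C and D

Eigenvalues are preserved by:
1. Similarity transformations: A -> P^(-1)AP (same characteristic polynomial)
2. Transpose: A^T has the same eigenvalues as A

Eigenvalues are NOT preserved by:
- Adding identity: eigenvalues become -2+1, 2+1
- Scaling: eigenvalues become -4, 4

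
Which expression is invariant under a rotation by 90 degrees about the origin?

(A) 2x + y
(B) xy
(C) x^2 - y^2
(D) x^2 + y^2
D

A rotation by 90 degrees sends (x, y) to (-y, x).
Substitute the transformed coordinates into each option and compare with the original:
(A) 2x + y  ->  2(-y) + (x) = x - 2y   [differs from 2x + y: not invariant]
(B) xy  ->  (-y)(x) = -xy   [differs from xy: not invariant]
(C) x^2 - y^2  ->  (-y)^2 - (x)^2 = -x^2 + y^2   [differs from x^2 - y^2: not invariant]
(D) x^2 + y^2  ->  (-y)^2 + (x)^2 = x^2 + y^2   [equals x^2 + y^2: invariant]

Only option (D), x^2 + y^2, is unchanged by the transformation.
Geometrically, x^2 + y^2 is the squared distance from the origin, which every rotation about the origin preserves.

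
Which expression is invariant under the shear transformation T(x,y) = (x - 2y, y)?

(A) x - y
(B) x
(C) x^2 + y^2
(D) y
D

Under the shear T(x,y) = (x - 2y, y):
Substitute the transformed coordinates into each option and compare with the original:
(A) x - y  ->  (x - 2y) - (y) = x - 3y   [differs from x - y: not invariant]
(B) x  ->  (x - 2y) = x - 2y   [differs from x: not invariant]
(C) x^2 + y^2  ->  (x - 2y)^2 + (y)^2 = x^2 - 4xy + 5y^2   [differs from x^2 + y^2: not invariant]
(D) y  ->  (y) = y   [equals y: invariant]

Only option (D), y, is unchanged by the transformation.
A horizontal shear moves points parallel to the x-axis, so the y-coordinate (and any function of y alone) is unchanged.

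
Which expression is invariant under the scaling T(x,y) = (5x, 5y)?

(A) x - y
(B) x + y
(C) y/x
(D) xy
C

Under the uniform scaling T(x,y) = (5x, 5y):
Substitute the transformed coordinates into each option and compare with the original:
(A) x - y  ->  (5x) - (5y) = 5x - 5y   [differs from x - y: not invariant]
(B) x + y  ->  (5x) + (5y) = 5x + 5y   [differs from x + y: not invariant]
(C) y/x  ->  (5y)/(5x) = y/x   [equals y/x: invariant]
(D) xy  ->  (5x)(5y) = 25xy   [differs from xy: not invariant]

Only option (C), y/x, is unchanged by the transformation.
The common factor 5 cancels in a ratio of coordinates, while sums, products and sums of squares pick up factors of 5 or 25.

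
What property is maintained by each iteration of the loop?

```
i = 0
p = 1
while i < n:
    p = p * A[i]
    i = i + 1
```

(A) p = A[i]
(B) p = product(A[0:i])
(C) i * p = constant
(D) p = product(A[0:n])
B

A loop invariant must hold before the first iteration and be re-established by every execution of the body.

(B) p = product(A[0:i]): Initially i = 0 and p = 1 = product of the empty slice A[0:0]. If p = product(A[0:i]) holds at the top of an iteration, the body sets p to product(A[0:i]) * A[i] = product(A[0:i+1]) and then i to i+1, so the property is restored. At exit i = n, giving p = product(A[0:n]).

The other options fail:
(A) p = A[i]: after the first iteration p = A[0] but i = 1; in general p is a product of several elements, not a single one.
(C) i * p = constant: initially i * p = 0, but after one iteration it is 1 * A[0], which is nonzero in general.
(D) p = product(A[0:n]): false before the loop (p = 1, not the full product) -- it only becomes true at exit.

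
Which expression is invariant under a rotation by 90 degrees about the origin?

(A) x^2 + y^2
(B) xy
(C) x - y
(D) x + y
A

A rotation by 90 degrees sends (x, y) to (-y, x).
Substitute the transformed coordinates into each option and compare with the original:
(A) x^2 + y^2  ->  (-y)^2 + (x)^2 = x^2 + y^2   [equals x^2 + y^2: invariant]
(B) xy  ->  (-y)(x) = -xy   [differs from xy: not invariant]
(C) x - y  ->  (-y) - (x) = -x - y   [differs from x - y: not invariant]
(D) x + y  ->  (-y) + (x) = x - y   [differs from x + y: not invariant]

Only option (A), x^2 + y^2, is unchanged by the transformation.
Geometrically, x^2 + y^2 is the squared distance from the origin, which every rotation about the origin preserves.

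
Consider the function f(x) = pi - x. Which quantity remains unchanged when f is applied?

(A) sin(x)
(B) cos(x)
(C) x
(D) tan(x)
A

For f(x) = pi - x:
sin(pi - x) = sin(x), so sine is invariant under this transformation.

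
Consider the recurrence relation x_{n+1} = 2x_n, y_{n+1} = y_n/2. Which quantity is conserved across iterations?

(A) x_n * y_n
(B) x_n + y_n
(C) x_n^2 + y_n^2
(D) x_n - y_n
A

For the recurrence x_{n+1} = 2x_n, y_{n+1} = y_n/2:

x_{n+1} * y_{n+1} = (2x_n) * (y_n/2) = x_n * y_n
The product is conserved.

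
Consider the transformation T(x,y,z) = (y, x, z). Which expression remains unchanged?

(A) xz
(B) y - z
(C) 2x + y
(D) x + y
D

Apply T(x,y,z) = (y, x, z) to each option, i.e. replace (x, y, z) by the transformed coordinates.
Substitute the transformed coordinates into each option and compare with the original:
(A) xz  ->  (y)(z) = yz   [differs from xz: not invariant]
(B) y - z  ->  (x) - (z) = x - z   [differs from y - z: not invariant]
(C) 2x + y  ->  2(y) + (x) = x + 2y   [differs from 2x + y: not invariant]
(D) x + y  ->  (y) + (x) = x + y   [equals x + y: invariant]

Only option (D), x + y, is unchanged by the transformation.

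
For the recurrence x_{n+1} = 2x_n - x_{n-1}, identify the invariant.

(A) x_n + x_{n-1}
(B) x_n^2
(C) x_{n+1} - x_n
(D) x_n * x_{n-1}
C

For the recurrence x_{n+1} = 2x_n - x_{n-1}:

If x_{n+1} = 2x_n - x_{n-1}, then:
x_{n+1} - x_n = x_n - x_{n-1}
The first difference is constant throughout the sequence.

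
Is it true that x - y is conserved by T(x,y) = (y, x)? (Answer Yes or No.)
No

Substitute T(x,y) = (y, x) into the expression and compare with the original.

Original: x - y
After applying T: (y) - (x) = -x + y

This differs from the original x - y (difference: -2x + 2y), so the expression is NOT invariant.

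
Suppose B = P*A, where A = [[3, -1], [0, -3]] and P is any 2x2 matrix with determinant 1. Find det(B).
-9

By the multiplicative property of determinants, det(B) = det(P*A) = det(P) * det(A) = det(A),
so the determinant is invariant under multiplication by any determinant-1 matrix; we just need det(A).

det(A) = (3)(-3) - (-1)(0) = -9 - 0 = -9

Therefore det(B) = 1 * (-9) = -9.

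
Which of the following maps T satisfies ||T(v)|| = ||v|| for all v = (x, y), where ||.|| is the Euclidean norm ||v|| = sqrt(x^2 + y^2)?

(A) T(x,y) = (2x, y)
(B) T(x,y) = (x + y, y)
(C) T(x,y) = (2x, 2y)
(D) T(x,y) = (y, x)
D

A transformation preserves a norm if ||T(v)|| = ||v|| for every v; a single vector where the norm changes rules an option out.

(A) T(x,y) = (2x, y): v = (1, 0) has norm sqrt((1)^2 + (0)^2) = 1, but T(v) = (2, 0) has norm 2 -- not preserved.
(B) T(x,y) = (x + y, y): v = (0, 1) has norm sqrt((0)^2 + (1)^2) = 1, but T(v) = (1, 1) has norm sqrt(2) -- not preserved.
(C) T(x,y) = (2x, 2y): v = (1, 0) has norm sqrt((1)^2 + (0)^2) = 1, but T(v) = (2, 0) has norm 2 -- not preserved.
(D) T(x,y) = (y, x): preserves the norm -- it is an orthogonal map (a rotation/reflection), and (y)^2 + (x)^2 simplifies to x^2 + y^2.

Therefore the answer is (D).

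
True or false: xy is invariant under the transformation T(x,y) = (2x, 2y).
False

Substitute T(x,y) = (2x, 2y) into the expression and compare with the original.

Original: xy
After applying T: (2x)(2y) = 4xy

This differs from the original xy (difference: 3xy), so the expression is NOT invariant.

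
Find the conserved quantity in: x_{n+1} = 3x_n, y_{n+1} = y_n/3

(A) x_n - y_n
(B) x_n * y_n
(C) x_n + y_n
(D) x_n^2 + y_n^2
B

For the recurrence x_{n+1} = 3x_n, y_{n+1} = y_n/3:

x_{n+1} * y_{n+1} = (3x_n) * (y_n/3) = x_n * y_n
The product is conserved.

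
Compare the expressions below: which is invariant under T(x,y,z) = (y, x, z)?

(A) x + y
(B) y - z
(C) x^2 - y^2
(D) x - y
A

Apply T(x,y,z) = (y, x, z) to each option, i.e. replace (x, y, z) by the transformed coordinates.
Substitute the transformed coordinates into each option and compare with the original:
(A) x + y  ->  (y) + (x) = x + y   [equals x + y: invariant]
(B) y - z  ->  (x) - (z) = x - z   [differs from y - z: not invariant]
(C) x^2 - y^2  ->  (y)^2 - (x)^2 = -x^2 + y^2   [differs from x^2 - y^2: not invariant]
(D) x - y  ->  (y) - (x) = -x + y   [differs from x - y: not invariant]

Only option (A), x + y, is unchanged by the transformation.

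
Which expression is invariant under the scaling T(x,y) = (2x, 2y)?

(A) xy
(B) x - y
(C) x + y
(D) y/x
D

Under the uniform scaling T(x,y) = (2x, 2y):
Substitute the transformed coordinates into each option and compare with the original:
(A) xy  ->  (2x)(2y) = 4xy   [differs from xy: not invariant]
(B) x - y  ->  (2x) - (2y) = 2x - 2y   [differs from x - y: not invariant]
(C) x + y  ->  (2x) + (2y) = 2x + 2y   [differs from x + y: not invariant]
(D) y/x  ->  (2y)/(2x) = y/x   [equals y/x: invariant]

Only option (D), y/x, is unchanged by the transformation.
The common factor 2 cancels in a ratio of coordinates, while sums, products and sums of squares pick up factors of 2 or 4.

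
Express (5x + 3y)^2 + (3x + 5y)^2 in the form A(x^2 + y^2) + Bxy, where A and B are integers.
34(x^2 + y^2) + 60xy

Expanding: (5x + 3y)^2 = 25x^2 + 30xy + 9y^2
(3x + 5y)^2 = 9x^2 + 30xy + 25y^2
Sum = (25+9)(x^2+y^2) + 60xy = 34(x^2 + y^2) + 60xy
This is symmetric in x and y.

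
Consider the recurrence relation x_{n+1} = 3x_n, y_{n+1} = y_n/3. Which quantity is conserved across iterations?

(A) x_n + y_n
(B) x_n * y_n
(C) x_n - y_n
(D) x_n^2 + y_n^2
B

For the recurrence x_{n+1} = 3x_n, y_{n+1} = y_n/3:

x_{n+1} * y_{n+1} = (3x_n) * (y_n/3) = x_n * y_n
The product is conserved.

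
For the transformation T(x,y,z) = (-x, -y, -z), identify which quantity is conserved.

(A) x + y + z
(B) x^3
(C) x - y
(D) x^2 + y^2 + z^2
D

Apply T(x,y,z) = (-x, -y, -z) to each option, i.e. replace (x, y, z) by the transformed coordinates.
Substitute the transformed coordinates into each option and compare with the original:
(A) x + y + z  ->  (-x) + (-y) + (-z) = -x - y - z   [differs from x + y + z: not invariant]
(B) x^3  ->  (-x)^3 = -x^3   [differs from x^3: not invariant]
(C) x - y  ->  (-x) - (-y) = -x + y   [differs from x - y: not invariant]
(D) x^2 + y^2 + z^2  ->  (-x)^2 + (-y)^2 + (-z)^2 = x^2 + y^2 + z^2   [equals x^2 + y^2 + z^2: invariant]

Only option (D), x^2 + y^2 + z^2, is unchanged by the transformation.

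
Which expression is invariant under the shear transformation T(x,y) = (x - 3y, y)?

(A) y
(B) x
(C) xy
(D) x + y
A

Under the shear T(x,y) = (x - 3y, y):
Substitute the transformed coordinates into each option and compare with the original:
(A) y  ->  (y) = y   [equals y: invariant]
(B) x  ->  (x - 3y) = x - 3y   [differs from x: not invariant]
(C) xy  ->  (x - 3y)(y) = xy - 3y^2   [differs from xy: not invariant]
(D) x + y  ->  (x - 3y) + (y) = x - 2y   [differs from x + y: not invariant]

Only option (A), y, is unchanged by the transformation.
A horizontal shear moves points parallel to the x-axis, so the y-coordinate (and any function of y alone) is unchanged.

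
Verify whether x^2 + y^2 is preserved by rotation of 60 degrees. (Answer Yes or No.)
Yes

Applying rotation by 60 degrees: x' = x*cos(60 degrees) - y*sin(60 degrees) = x/2 - sqrt(3)y/2, y' = x*sin(60 degrees) + y*cos(60 degrees) = sqrt(3)x/2 + y/2

Substituting into x^2 + y^2:
(x/2 - sqrt(3)y/2)^2 + (sqrt(3)x/2 + y/2)^2
= x^2 + y^2

This equals the original expression x^2 + y^2, so it IS invariant.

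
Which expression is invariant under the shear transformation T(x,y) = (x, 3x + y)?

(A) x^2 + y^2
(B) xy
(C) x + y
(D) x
D

Under the shear T(x,y) = (x, 3x + y):
Substitute the transformed coordinates into each option and compare with the original:
(A) x^2 + y^2  ->  (x)^2 + (3x + y)^2 = 10x^2 + 6xy + y^2   [differs from x^2 + y^2: not invariant]
(B) xy  ->  (x)(3x + y) = 3x^2 + xy   [differs from xy: not invariant]
(C) x + y  ->  (x) + (3x + y) = 4x + y   [differs from x + y: not invariant]
(D) x  ->  (x) = x   [equals x: invariant]

Only option (D), x, is unchanged by the transformation.
A vertical shear moves points parallel to the y-axis, so the x-coordinate (and any function of x alone) is unchanged.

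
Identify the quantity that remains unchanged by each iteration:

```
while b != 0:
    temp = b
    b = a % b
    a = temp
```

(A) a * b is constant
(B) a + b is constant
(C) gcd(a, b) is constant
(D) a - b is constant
C

A loop invariant must hold before the first iteration and be re-established by every execution of the body.

(C) gcd(a, b) is constant: One iteration replaces (a, b) by (b, a mod b). Since a mod b = a - q*b for an integer q, any common divisor of a and b divides b and a mod b, and conversely; hence gcd(b, a mod b) = gcd(a, b). For instance (36, 5) -> (5, 1) keeps gcd = 1. At exit b = 0 and a = gcd of the original inputs.

The other options fail:
(A) a * b is constant: e.g. (a, b) = (36, 5) -> (5, 1): the product goes from 180 to 5.
(B) a + b is constant: e.g. (a, b) = (36, 5) -> (5, 1): the sum goes from 41 to 6.
(D) a - b is constant: e.g. (a, b) = (36, 5) -> (5, 1): the difference goes from 31 to 4.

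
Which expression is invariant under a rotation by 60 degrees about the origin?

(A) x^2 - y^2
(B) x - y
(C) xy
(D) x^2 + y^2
D

A rotation by 60 degrees sends (x, y) to (x/2 - sqrt(3)y/2, sqrt(3)x/2 + y/2).
Substitute the transformed coordinates into each option and compare with the original:
(A) x^2 - y^2  ->  (x/2 - sqrt(3)y/2)^2 - (sqrt(3)x/2 + y/2)^2 = -x^2/2 - sqrt(3)xy + y^2/2   [differs from x^2 - y^2: not invariant]
(B) x - y  ->  (x/2 - sqrt(3)y/2) - (sqrt(3)x/2 + y/2) = -sqrt(3)x/2 + x/2 - sqrt(3)y/2 - y/2   [differs from x - y: not invariant]
(C) xy  ->  (x/2 - sqrt(3)y/2)(sqrt(3)x/2 + y/2) = sqrt(3)x^2/4 - xy/2 - sqrt(3)y^2/4   [differs from xy: not invariant]
(D) x^2 + y^2  ->  (x/2 - sqrt(3)y/2)^2 + (sqrt(3)x/2 + y/2)^2 = x^2 + y^2   [equals x^2 + y^2: invariant]

Only option (D), x^2 + y^2, is unchanged by the transformation.
Geometrically, x^2 + y^2 is the squared distance from the origin, which every rotation about the origin preserves.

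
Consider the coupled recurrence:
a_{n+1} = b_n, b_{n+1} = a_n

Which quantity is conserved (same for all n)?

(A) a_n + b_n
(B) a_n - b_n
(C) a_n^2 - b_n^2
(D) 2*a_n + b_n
A

Replace a_n by a_{n+1} = b_n and b_n by b_{n+1} = a_n in each option and simplify:
(A) a_n + b_n  ->  (b_n) + (a_n) = a_n + b_n   [conserved]
(B) a_n - b_n  ->  (b_n) - (a_n) = -a_n + b_n   [not conserved]
(C) a_n^2 - b_n^2  ->  (b_n)^2 - (a_n)^2 = -a_n^2 + b_n^2   [not conserved]
(D) 2*a_n + b_n  ->  2*(b_n) + (a_n) = a_n + 2*b_n   [not conserved]

Only (A) a_n + b_n returns to itself after one step, so it is the conserved quantity.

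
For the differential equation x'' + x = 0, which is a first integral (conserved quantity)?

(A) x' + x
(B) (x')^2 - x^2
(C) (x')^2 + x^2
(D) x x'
C

A first integral I satisfies dI/dt = 0 along every solution. Differentiate each option and use the equation of motion:
(A) d/dt[x' + x] = x'' + x' = -x + x', not identically 0
(B) d/dt[(x')^2 - x^2] = 2x'x'' - 2x x' = -4x x', not identically 0
(C) d/dt[(x')^2 + x^2] = 2x'x'' + 2x x' = 2x'(-x) + 2x x' = 0
(D) d/dt[x x'] = (x')^2 + x x'' = (x')^2 - x^2, not identically 0

Only (C) has zero time-derivative. So the energy-like quantity (x')^2 + x^2 is the first integral.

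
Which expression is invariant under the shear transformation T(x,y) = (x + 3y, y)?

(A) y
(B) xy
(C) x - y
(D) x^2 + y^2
A

Under the shear T(x,y) = (x + 3y, y):
Substitute the transformed coordinates into each option and compare with the original:
(A) y  ->  (y) = y   [equals y: invariant]
(B) xy  ->  (x + 3y)(y) = xy + 3y^2   [differs from xy: not invariant]
(C) x - y  ->  (x + 3y) - (y) = x + 2y   [differs from x - y: not invariant]
(D) x^2 + y^2  ->  (x + 3y)^2 + (y)^2 = x^2 + 6xy + 10y^2   [differs from x^2 + y^2: not invariant]

Only option (A), y, is unchanged by the transformation.
A horizontal shear moves points parallel to the x-axis, so the y-coordinate (and any function of y alone) is unchanged.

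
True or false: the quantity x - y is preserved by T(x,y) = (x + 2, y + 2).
True

Substitute T(x,y) = (x + 2, y + 2) into the expression and compare with the original.

Original: x - y
After applying T: (x + 2) - (y + 2) = x - y

This is identical to the original x - y, so the expression is invariant.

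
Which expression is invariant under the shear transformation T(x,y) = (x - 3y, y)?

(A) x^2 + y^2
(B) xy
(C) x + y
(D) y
D

Under the shear T(x,y) = (x - 3y, y):
Substitute the transformed coordinates into each option and compare with the original:
(A) x^2 + y^2  ->  (x - 3y)^2 + (y)^2 = x^2 - 6xy + 10y^2   [differs from x^2 + y^2: not invariant]
(B) xy  ->  (x - 3y)(y) = xy - 3y^2   [differs from xy: not invariant]
(C) x + y  ->  (x - 3y) + (y) = x - 2y   [differs from x + y: not invariant]
(D) y  ->  (y) = y   [equals y: invariant]

Only option (D), y, is unchanged by the transformation.
A horizontal shear moves points parallel to the x-axis, so the y-coordinate (and any function of y alone) is unchanged.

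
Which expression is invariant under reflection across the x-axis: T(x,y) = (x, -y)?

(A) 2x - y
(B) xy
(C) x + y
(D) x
D

The map is reflection across the x-axis: T(x,y) = (x, -y).
Substitute the transformed coordinates into each option and compare with the original:
(A) 2x - y  ->  2(x) - (-y) = 2x + y   [differs from 2x - y: not invariant]
(B) xy  ->  (x)(-y) = -xy   [differs from xy: not invariant]
(C) x + y  ->  (x) + (-y) = x - y   [differs from x + y: not invariant]
(D) x  ->  (x) = x   [equals x: invariant]

Only option (D), x, is unchanged by the transformation.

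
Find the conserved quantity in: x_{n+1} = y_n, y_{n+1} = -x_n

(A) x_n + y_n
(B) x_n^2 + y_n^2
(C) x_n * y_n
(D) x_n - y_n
B

For the recurrence x_{n+1} = y_n, y_{n+1} = -x_n:

x_{n+1}^2 + y_{n+1}^2 = y_n^2 + (-x_n)^2 = x_n^2 + y_n^2
The sum of squares is conserved (like energy in a harmonic oscillator).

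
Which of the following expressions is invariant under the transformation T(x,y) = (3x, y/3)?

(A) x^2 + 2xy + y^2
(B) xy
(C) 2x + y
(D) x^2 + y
B

An expression E(x,y) is invariant under T if E(T(x,y)) = E(x,y). Here T(x,y) = (3x, y/3).
Substitute the transformed coordinates into each option and compare with the original:
(A) x^2 + 2xy + y^2  ->  (3x)^2 + 2(3x)(y/3) + (y/3)^2 = 9x^2 + 2xy + y^2/9   [differs from x^2 + 2xy + y^2: not invariant]
(B) xy  ->  (3x)(y/3) = xy   [equals xy: invariant]
(C) 2x + y  ->  2(3x) + (y/3) = 6x + y/3   [differs from 2x + y: not invariant]
(D) x^2 + y  ->  (3x)^2 + (y/3) = 9x^2 + y/3   [differs from x^2 + y: not invariant]

Only option (B), xy, is unchanged by the transformation.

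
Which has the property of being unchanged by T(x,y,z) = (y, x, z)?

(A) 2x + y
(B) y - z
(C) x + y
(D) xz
C

Apply T(x,y,z) = (y, x, z) to each option, i.e. replace (x, y, z) by the transformed coordinates.
Substitute the transformed coordinates into each option and compare with the original:
(A) 2x + y  ->  2(y) + (x) = x + 2y   [differs from 2x + y: not invariant]
(B) y - z  ->  (x) - (z) = x - z   [differs from y - z: not invariant]
(C) x + y  ->  (y) + (x) = x + y   [equals x + y: invariant]
(D) xz  ->  (y)(z) = yz   [differs from xz: not invariant]

Only option (C), x + y, is unchanged by the transformation.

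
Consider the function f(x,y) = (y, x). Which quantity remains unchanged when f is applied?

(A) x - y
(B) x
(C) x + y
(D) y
C

For f(x,y) = (y, x):
After applying f: x' = y, y' = x. So x' + y' = y + x = x + y.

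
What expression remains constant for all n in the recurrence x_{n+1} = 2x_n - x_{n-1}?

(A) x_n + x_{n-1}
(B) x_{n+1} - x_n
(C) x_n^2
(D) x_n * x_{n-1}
B

For the recurrence x_{n+1} = 2x_n - x_{n-1}:

If x_{n+1} = 2x_n - x_{n-1}, then:
x_{n+1} - x_n = x_n - x_{n-1}
The first difference is constant throughout the sequence.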